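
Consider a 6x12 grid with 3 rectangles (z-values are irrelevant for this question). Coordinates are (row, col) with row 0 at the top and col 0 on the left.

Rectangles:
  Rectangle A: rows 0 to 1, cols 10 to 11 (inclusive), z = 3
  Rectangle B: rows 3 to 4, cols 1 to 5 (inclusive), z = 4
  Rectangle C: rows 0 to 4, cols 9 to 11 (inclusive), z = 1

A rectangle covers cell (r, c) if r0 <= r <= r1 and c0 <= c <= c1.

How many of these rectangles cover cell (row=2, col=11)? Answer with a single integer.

Answer: 1

Derivation:
Check cell (2,11):
  A: rows 0-1 cols 10-11 -> outside (row miss)
  B: rows 3-4 cols 1-5 -> outside (row miss)
  C: rows 0-4 cols 9-11 -> covers
Count covering = 1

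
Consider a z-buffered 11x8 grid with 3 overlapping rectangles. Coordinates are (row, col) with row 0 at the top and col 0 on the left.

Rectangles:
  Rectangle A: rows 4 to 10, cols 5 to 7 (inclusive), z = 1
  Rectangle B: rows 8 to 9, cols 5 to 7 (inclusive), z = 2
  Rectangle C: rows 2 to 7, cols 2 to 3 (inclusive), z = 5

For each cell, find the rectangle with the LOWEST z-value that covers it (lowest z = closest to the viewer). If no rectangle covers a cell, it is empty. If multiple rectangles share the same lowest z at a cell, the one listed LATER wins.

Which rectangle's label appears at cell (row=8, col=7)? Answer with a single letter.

Check cell (8,7):
  A: rows 4-10 cols 5-7 z=1 -> covers; best now A (z=1)
  B: rows 8-9 cols 5-7 z=2 -> covers; best now A (z=1)
  C: rows 2-7 cols 2-3 -> outside (row miss)
Winner: A at z=1

Answer: A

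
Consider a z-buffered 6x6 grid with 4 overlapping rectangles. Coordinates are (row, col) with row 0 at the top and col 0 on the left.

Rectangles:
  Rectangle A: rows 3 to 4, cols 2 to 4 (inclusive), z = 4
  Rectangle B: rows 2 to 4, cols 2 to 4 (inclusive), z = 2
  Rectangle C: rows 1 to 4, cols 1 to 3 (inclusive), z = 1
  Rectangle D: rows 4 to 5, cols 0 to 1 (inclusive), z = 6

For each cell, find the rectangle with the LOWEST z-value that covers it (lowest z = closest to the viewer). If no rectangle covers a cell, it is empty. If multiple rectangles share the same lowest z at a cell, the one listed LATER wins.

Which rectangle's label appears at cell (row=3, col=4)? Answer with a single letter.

Answer: B

Derivation:
Check cell (3,4):
  A: rows 3-4 cols 2-4 z=4 -> covers; best now A (z=4)
  B: rows 2-4 cols 2-4 z=2 -> covers; best now B (z=2)
  C: rows 1-4 cols 1-3 -> outside (col miss)
  D: rows 4-5 cols 0-1 -> outside (row miss)
Winner: B at z=2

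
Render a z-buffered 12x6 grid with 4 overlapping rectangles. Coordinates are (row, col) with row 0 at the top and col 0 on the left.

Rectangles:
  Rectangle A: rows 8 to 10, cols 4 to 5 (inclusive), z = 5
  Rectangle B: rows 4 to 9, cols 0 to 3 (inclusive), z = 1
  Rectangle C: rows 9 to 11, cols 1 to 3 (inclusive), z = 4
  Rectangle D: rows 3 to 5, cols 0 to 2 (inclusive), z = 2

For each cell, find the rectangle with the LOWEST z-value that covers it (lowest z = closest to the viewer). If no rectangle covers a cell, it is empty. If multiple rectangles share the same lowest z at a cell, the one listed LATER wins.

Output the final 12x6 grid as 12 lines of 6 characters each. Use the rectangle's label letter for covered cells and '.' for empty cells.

......
......
......
DDD...
BBBB..
BBBB..
BBBB..
BBBB..
BBBBAA
BBBBAA
.CCCAA
.CCC..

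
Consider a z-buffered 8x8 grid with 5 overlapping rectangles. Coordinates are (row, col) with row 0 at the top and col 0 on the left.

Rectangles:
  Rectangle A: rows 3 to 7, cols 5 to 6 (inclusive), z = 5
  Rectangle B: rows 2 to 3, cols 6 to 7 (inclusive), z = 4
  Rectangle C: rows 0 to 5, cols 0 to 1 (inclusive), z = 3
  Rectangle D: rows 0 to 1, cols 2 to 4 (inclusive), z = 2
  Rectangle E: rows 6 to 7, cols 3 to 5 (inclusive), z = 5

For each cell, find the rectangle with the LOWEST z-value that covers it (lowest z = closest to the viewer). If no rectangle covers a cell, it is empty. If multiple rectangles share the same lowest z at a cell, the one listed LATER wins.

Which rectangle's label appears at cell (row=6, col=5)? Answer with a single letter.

Answer: E

Derivation:
Check cell (6,5):
  A: rows 3-7 cols 5-6 z=5 -> covers; best now A (z=5)
  B: rows 2-3 cols 6-7 -> outside (row miss)
  C: rows 0-5 cols 0-1 -> outside (row miss)
  D: rows 0-1 cols 2-4 -> outside (row miss)
  E: rows 6-7 cols 3-5 z=5 -> covers; best now E (z=5)
Winner: E at z=5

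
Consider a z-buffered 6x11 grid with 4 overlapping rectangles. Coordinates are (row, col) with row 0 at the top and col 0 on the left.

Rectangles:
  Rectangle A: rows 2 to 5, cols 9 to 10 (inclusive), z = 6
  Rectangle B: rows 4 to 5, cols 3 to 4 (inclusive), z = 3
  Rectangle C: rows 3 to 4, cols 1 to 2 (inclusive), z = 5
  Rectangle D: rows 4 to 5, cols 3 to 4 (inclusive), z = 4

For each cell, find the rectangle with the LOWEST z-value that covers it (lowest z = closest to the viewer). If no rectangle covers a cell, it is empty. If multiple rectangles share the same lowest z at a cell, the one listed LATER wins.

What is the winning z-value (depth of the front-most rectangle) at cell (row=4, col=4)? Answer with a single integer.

Check cell (4,4):
  A: rows 2-5 cols 9-10 -> outside (col miss)
  B: rows 4-5 cols 3-4 z=3 -> covers; best now B (z=3)
  C: rows 3-4 cols 1-2 -> outside (col miss)
  D: rows 4-5 cols 3-4 z=4 -> covers; best now B (z=3)
Winner: B at z=3

Answer: 3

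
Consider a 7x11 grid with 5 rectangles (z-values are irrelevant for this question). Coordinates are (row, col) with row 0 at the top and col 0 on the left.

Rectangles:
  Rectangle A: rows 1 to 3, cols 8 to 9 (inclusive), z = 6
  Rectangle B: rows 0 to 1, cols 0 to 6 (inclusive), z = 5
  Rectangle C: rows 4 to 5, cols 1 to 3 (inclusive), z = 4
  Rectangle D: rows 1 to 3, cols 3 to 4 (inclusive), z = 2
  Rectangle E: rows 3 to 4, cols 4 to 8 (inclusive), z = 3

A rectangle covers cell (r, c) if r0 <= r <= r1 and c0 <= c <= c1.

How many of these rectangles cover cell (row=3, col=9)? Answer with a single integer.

Answer: 1

Derivation:
Check cell (3,9):
  A: rows 1-3 cols 8-9 -> covers
  B: rows 0-1 cols 0-6 -> outside (row miss)
  C: rows 4-5 cols 1-3 -> outside (row miss)
  D: rows 1-3 cols 3-4 -> outside (col miss)
  E: rows 3-4 cols 4-8 -> outside (col miss)
Count covering = 1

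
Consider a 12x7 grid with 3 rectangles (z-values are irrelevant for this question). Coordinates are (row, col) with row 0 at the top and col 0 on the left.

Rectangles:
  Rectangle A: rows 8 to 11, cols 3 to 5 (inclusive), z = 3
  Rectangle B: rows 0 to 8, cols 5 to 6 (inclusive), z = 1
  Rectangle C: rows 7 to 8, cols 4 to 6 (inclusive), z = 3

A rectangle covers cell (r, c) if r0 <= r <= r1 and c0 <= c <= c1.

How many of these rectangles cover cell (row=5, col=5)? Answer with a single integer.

Check cell (5,5):
  A: rows 8-11 cols 3-5 -> outside (row miss)
  B: rows 0-8 cols 5-6 -> covers
  C: rows 7-8 cols 4-6 -> outside (row miss)
Count covering = 1

Answer: 1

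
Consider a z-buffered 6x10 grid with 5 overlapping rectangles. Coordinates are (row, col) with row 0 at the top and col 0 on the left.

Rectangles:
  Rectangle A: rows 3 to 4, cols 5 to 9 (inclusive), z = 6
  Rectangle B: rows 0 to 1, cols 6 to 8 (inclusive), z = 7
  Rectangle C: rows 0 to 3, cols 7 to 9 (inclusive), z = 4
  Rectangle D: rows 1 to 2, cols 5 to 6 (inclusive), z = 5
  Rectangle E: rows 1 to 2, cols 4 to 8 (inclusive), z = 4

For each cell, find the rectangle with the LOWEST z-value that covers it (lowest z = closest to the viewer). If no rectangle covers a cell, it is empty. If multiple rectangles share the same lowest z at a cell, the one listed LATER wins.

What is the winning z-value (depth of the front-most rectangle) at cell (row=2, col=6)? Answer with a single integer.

Check cell (2,6):
  A: rows 3-4 cols 5-9 -> outside (row miss)
  B: rows 0-1 cols 6-8 -> outside (row miss)
  C: rows 0-3 cols 7-9 -> outside (col miss)
  D: rows 1-2 cols 5-6 z=5 -> covers; best now D (z=5)
  E: rows 1-2 cols 4-8 z=4 -> covers; best now E (z=4)
Winner: E at z=4

Answer: 4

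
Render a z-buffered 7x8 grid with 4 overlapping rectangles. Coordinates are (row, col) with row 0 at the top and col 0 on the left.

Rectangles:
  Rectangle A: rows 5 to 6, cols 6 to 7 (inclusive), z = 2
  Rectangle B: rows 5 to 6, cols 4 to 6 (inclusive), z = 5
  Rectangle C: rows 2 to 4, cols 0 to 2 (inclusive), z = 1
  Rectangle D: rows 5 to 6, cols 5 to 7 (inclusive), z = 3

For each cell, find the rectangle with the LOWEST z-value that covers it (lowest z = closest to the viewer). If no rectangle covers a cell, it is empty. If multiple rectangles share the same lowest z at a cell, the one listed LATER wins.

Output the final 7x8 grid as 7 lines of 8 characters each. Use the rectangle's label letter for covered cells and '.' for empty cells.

........
........
CCC.....
CCC.....
CCC.....
....BDAA
....BDAA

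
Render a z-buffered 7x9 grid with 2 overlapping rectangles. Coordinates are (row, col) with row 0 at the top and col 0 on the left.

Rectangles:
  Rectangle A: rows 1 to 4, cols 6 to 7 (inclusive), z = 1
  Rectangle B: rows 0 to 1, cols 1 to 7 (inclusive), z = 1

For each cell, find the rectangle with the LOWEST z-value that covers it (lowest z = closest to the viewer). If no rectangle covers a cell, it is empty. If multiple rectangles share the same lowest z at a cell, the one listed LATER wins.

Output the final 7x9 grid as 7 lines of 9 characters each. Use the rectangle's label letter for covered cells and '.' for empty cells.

.BBBBBBB.
.BBBBBBB.
......AA.
......AA.
......AA.
.........
.........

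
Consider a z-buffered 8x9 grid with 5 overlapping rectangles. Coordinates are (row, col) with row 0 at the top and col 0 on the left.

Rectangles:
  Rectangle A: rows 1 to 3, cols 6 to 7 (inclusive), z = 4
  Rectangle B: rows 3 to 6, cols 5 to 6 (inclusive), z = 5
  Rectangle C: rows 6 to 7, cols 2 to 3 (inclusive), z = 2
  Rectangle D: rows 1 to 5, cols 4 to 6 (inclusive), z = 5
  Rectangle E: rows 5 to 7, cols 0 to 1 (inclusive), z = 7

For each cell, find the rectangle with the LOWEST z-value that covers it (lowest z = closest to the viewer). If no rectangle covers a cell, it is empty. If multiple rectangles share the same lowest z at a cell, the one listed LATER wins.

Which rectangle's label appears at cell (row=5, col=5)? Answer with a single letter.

Answer: D

Derivation:
Check cell (5,5):
  A: rows 1-3 cols 6-7 -> outside (row miss)
  B: rows 3-6 cols 5-6 z=5 -> covers; best now B (z=5)
  C: rows 6-7 cols 2-3 -> outside (row miss)
  D: rows 1-5 cols 4-6 z=5 -> covers; best now D (z=5)
  E: rows 5-7 cols 0-1 -> outside (col miss)
Winner: D at z=5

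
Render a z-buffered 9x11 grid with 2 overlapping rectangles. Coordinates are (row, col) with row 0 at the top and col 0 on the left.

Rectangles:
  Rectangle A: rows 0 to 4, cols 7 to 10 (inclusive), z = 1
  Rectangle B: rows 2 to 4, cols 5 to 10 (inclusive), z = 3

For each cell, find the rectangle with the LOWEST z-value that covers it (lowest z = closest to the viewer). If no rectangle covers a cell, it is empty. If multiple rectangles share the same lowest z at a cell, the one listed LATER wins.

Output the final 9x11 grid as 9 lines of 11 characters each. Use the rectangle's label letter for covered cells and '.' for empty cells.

.......AAAA
.......AAAA
.....BBAAAA
.....BBAAAA
.....BBAAAA
...........
...........
...........
...........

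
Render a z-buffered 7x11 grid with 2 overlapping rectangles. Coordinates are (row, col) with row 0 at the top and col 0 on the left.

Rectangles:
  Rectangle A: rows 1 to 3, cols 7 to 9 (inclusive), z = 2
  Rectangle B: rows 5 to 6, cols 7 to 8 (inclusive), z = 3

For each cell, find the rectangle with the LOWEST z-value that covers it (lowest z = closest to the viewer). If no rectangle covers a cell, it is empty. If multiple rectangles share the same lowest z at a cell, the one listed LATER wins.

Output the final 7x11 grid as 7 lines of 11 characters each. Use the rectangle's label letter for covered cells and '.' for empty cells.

...........
.......AAA.
.......AAA.
.......AAA.
...........
.......BB..
.......BB..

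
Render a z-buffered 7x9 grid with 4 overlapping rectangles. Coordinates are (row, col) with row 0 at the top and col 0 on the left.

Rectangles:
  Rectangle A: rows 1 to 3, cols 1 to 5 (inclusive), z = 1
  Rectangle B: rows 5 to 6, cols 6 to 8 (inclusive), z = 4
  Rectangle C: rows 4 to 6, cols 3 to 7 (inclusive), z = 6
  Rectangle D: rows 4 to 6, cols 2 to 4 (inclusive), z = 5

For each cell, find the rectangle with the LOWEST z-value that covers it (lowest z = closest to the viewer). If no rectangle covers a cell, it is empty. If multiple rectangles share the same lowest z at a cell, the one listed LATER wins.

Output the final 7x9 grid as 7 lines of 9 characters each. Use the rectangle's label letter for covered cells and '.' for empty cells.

.........
.AAAAA...
.AAAAA...
.AAAAA...
..DDDCCC.
..DDDCBBB
..DDDCBBB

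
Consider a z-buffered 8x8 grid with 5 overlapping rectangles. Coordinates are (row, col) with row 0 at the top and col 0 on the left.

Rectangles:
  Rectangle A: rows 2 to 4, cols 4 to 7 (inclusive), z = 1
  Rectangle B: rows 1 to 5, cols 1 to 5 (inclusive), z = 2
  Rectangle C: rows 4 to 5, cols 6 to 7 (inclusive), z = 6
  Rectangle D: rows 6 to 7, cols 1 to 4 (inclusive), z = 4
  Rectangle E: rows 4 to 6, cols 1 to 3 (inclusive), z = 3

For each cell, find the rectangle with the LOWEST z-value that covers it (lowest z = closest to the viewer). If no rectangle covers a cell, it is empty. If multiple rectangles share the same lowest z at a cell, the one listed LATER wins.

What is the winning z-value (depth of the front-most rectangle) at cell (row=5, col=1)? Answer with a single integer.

Answer: 2

Derivation:
Check cell (5,1):
  A: rows 2-4 cols 4-7 -> outside (row miss)
  B: rows 1-5 cols 1-5 z=2 -> covers; best now B (z=2)
  C: rows 4-5 cols 6-7 -> outside (col miss)
  D: rows 6-7 cols 1-4 -> outside (row miss)
  E: rows 4-6 cols 1-3 z=3 -> covers; best now B (z=2)
Winner: B at z=2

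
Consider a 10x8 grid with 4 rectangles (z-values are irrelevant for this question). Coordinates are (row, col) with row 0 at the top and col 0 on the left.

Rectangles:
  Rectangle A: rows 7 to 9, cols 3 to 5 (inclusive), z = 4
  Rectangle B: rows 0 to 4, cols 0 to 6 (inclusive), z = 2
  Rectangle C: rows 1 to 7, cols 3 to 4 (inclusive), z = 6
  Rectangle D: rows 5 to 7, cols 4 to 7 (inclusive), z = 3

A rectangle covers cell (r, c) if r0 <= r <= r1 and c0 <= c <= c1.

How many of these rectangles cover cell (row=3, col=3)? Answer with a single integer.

Check cell (3,3):
  A: rows 7-9 cols 3-5 -> outside (row miss)
  B: rows 0-4 cols 0-6 -> covers
  C: rows 1-7 cols 3-4 -> covers
  D: rows 5-7 cols 4-7 -> outside (row miss)
Count covering = 2

Answer: 2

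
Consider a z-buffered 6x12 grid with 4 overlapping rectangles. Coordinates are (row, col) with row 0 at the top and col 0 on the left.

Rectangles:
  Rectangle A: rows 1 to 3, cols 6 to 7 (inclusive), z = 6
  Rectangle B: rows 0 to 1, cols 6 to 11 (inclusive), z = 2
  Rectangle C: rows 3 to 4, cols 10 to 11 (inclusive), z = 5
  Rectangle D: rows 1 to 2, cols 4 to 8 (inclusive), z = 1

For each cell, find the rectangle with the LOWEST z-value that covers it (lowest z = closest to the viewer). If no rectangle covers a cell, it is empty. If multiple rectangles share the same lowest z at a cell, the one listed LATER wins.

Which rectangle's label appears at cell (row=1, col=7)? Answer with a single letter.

Check cell (1,7):
  A: rows 1-3 cols 6-7 z=6 -> covers; best now A (z=6)
  B: rows 0-1 cols 6-11 z=2 -> covers; best now B (z=2)
  C: rows 3-4 cols 10-11 -> outside (row miss)
  D: rows 1-2 cols 4-8 z=1 -> covers; best now D (z=1)
Winner: D at z=1

Answer: D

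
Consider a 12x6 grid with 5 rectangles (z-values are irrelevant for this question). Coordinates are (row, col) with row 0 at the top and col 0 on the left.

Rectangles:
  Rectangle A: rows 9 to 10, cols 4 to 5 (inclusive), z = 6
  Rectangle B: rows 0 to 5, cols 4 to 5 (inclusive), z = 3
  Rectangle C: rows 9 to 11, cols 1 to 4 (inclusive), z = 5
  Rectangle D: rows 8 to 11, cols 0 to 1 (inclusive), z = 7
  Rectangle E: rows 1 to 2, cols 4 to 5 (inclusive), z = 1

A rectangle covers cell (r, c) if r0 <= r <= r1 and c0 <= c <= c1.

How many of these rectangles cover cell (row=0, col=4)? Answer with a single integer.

Check cell (0,4):
  A: rows 9-10 cols 4-5 -> outside (row miss)
  B: rows 0-5 cols 4-5 -> covers
  C: rows 9-11 cols 1-4 -> outside (row miss)
  D: rows 8-11 cols 0-1 -> outside (row miss)
  E: rows 1-2 cols 4-5 -> outside (row miss)
Count covering = 1

Answer: 1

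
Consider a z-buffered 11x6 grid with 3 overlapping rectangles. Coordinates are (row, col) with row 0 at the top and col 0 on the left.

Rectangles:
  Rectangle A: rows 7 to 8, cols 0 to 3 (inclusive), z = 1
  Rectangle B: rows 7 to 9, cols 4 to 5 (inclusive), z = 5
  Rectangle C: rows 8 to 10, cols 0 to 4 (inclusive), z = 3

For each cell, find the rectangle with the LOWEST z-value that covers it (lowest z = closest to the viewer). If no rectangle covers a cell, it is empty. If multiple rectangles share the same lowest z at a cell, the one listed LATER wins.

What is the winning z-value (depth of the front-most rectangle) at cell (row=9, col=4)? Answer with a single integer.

Answer: 3

Derivation:
Check cell (9,4):
  A: rows 7-8 cols 0-3 -> outside (row miss)
  B: rows 7-9 cols 4-5 z=5 -> covers; best now B (z=5)
  C: rows 8-10 cols 0-4 z=3 -> covers; best now C (z=3)
Winner: C at z=3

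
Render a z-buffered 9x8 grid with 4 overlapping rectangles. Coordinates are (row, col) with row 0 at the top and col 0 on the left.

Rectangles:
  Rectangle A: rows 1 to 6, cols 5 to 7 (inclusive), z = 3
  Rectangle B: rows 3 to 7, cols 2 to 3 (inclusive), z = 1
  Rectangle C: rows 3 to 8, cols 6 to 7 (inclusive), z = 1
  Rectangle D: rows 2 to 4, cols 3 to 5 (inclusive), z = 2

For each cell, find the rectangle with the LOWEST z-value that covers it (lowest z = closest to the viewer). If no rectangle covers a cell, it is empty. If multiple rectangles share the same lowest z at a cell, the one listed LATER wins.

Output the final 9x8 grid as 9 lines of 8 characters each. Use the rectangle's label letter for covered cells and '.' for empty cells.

........
.....AAA
...DDDAA
..BBDDCC
..BBDDCC
..BB.ACC
..BB.ACC
..BB..CC
......CC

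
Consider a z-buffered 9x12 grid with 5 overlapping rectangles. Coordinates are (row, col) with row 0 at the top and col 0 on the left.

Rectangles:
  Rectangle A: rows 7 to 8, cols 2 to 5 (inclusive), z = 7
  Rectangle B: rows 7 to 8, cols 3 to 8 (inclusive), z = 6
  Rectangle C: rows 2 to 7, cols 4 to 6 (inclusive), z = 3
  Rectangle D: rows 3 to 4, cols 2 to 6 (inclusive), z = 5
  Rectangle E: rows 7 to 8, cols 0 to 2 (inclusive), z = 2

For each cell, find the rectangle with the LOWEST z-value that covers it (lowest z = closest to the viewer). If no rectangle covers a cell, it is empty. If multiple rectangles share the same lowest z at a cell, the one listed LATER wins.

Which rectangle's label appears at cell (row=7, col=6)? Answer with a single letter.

Check cell (7,6):
  A: rows 7-8 cols 2-5 -> outside (col miss)
  B: rows 7-8 cols 3-8 z=6 -> covers; best now B (z=6)
  C: rows 2-7 cols 4-6 z=3 -> covers; best now C (z=3)
  D: rows 3-4 cols 2-6 -> outside (row miss)
  E: rows 7-8 cols 0-2 -> outside (col miss)
Winner: C at z=3

Answer: C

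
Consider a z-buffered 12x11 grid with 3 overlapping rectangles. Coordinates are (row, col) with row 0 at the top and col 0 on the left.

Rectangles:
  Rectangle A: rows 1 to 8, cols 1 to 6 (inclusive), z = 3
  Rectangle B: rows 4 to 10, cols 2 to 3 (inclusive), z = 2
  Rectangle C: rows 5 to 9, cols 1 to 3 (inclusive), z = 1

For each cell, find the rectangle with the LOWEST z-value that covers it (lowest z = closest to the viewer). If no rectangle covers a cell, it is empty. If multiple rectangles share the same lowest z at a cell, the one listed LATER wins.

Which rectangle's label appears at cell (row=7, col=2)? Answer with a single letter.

Answer: C

Derivation:
Check cell (7,2):
  A: rows 1-8 cols 1-6 z=3 -> covers; best now A (z=3)
  B: rows 4-10 cols 2-3 z=2 -> covers; best now B (z=2)
  C: rows 5-9 cols 1-3 z=1 -> covers; best now C (z=1)
Winner: C at z=1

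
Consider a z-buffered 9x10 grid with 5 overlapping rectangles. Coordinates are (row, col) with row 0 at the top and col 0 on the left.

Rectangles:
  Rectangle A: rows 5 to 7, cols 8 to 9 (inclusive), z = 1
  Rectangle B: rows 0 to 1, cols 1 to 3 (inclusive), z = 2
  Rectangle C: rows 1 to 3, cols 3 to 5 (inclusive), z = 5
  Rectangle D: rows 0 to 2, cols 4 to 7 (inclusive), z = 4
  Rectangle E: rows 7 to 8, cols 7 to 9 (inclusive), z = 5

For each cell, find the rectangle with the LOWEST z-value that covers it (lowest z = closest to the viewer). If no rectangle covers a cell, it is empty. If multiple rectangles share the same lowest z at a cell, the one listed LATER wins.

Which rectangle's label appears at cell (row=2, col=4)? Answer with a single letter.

Check cell (2,4):
  A: rows 5-7 cols 8-9 -> outside (row miss)
  B: rows 0-1 cols 1-3 -> outside (row miss)
  C: rows 1-3 cols 3-5 z=5 -> covers; best now C (z=5)
  D: rows 0-2 cols 4-7 z=4 -> covers; best now D (z=4)
  E: rows 7-8 cols 7-9 -> outside (row miss)
Winner: D at z=4

Answer: D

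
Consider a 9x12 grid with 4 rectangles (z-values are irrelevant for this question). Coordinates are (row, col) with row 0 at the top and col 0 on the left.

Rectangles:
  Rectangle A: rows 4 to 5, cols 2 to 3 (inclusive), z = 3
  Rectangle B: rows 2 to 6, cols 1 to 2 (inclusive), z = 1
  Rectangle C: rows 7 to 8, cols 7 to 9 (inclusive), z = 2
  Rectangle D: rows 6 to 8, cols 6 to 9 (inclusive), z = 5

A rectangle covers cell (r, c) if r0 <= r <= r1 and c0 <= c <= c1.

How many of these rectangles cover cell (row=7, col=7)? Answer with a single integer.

Answer: 2

Derivation:
Check cell (7,7):
  A: rows 4-5 cols 2-3 -> outside (row miss)
  B: rows 2-6 cols 1-2 -> outside (row miss)
  C: rows 7-8 cols 7-9 -> covers
  D: rows 6-8 cols 6-9 -> covers
Count covering = 2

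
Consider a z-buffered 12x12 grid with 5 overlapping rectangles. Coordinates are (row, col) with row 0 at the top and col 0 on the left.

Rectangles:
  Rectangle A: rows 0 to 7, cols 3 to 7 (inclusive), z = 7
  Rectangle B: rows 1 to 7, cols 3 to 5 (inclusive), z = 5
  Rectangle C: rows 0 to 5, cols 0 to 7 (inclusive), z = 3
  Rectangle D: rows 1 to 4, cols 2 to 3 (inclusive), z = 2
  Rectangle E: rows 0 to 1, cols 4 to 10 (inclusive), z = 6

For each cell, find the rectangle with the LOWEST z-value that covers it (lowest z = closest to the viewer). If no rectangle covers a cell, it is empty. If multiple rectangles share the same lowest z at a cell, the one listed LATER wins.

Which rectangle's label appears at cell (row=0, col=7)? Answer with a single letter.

Check cell (0,7):
  A: rows 0-7 cols 3-7 z=7 -> covers; best now A (z=7)
  B: rows 1-7 cols 3-5 -> outside (row miss)
  C: rows 0-5 cols 0-7 z=3 -> covers; best now C (z=3)
  D: rows 1-4 cols 2-3 -> outside (row miss)
  E: rows 0-1 cols 4-10 z=6 -> covers; best now C (z=3)
Winner: C at z=3

Answer: C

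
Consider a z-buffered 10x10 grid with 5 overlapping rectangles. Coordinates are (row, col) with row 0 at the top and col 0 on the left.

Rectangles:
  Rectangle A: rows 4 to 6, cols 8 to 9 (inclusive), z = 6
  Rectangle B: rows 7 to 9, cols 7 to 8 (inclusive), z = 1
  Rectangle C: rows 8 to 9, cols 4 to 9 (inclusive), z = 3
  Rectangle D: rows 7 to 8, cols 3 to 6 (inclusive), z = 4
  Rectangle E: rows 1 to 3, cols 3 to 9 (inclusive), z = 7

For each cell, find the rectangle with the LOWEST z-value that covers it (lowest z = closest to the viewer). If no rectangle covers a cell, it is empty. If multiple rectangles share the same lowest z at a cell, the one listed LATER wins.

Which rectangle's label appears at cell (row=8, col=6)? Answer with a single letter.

Answer: C

Derivation:
Check cell (8,6):
  A: rows 4-6 cols 8-9 -> outside (row miss)
  B: rows 7-9 cols 7-8 -> outside (col miss)
  C: rows 8-9 cols 4-9 z=3 -> covers; best now C (z=3)
  D: rows 7-8 cols 3-6 z=4 -> covers; best now C (z=3)
  E: rows 1-3 cols 3-9 -> outside (row miss)
Winner: C at z=3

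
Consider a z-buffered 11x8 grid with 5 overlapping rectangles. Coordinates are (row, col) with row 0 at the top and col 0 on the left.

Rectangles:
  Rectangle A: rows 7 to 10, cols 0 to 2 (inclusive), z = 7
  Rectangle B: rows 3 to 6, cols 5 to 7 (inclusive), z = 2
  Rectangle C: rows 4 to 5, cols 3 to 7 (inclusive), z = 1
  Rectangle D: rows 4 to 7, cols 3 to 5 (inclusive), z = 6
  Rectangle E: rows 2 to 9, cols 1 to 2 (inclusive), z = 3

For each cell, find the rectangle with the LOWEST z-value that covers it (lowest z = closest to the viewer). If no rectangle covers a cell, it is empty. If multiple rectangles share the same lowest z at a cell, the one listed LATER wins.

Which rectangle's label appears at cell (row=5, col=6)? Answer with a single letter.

Answer: C

Derivation:
Check cell (5,6):
  A: rows 7-10 cols 0-2 -> outside (row miss)
  B: rows 3-6 cols 5-7 z=2 -> covers; best now B (z=2)
  C: rows 4-5 cols 3-7 z=1 -> covers; best now C (z=1)
  D: rows 4-7 cols 3-5 -> outside (col miss)
  E: rows 2-9 cols 1-2 -> outside (col miss)
Winner: C at z=1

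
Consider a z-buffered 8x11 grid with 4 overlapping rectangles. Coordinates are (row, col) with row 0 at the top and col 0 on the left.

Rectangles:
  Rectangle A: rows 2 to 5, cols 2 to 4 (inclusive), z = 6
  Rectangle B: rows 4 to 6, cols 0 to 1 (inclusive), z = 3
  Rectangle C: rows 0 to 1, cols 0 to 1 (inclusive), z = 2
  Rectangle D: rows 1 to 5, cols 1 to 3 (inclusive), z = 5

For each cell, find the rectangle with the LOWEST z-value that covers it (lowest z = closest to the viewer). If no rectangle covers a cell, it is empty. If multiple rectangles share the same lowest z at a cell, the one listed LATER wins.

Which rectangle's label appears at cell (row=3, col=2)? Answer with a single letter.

Answer: D

Derivation:
Check cell (3,2):
  A: rows 2-5 cols 2-4 z=6 -> covers; best now A (z=6)
  B: rows 4-6 cols 0-1 -> outside (row miss)
  C: rows 0-1 cols 0-1 -> outside (row miss)
  D: rows 1-5 cols 1-3 z=5 -> covers; best now D (z=5)
Winner: D at z=5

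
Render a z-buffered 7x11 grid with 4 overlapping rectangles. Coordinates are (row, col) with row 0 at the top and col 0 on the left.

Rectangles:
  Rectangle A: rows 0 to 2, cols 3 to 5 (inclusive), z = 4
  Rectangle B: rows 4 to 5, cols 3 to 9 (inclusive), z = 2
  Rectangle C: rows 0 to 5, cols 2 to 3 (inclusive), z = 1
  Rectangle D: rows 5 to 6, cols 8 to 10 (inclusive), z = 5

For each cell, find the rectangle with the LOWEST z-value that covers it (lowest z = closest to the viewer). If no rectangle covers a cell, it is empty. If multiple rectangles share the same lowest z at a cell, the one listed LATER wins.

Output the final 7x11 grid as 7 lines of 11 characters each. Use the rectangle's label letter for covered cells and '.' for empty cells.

..CCAA.....
..CCAA.....
..CCAA.....
..CC.......
..CCBBBBBB.
..CCBBBBBBD
........DDD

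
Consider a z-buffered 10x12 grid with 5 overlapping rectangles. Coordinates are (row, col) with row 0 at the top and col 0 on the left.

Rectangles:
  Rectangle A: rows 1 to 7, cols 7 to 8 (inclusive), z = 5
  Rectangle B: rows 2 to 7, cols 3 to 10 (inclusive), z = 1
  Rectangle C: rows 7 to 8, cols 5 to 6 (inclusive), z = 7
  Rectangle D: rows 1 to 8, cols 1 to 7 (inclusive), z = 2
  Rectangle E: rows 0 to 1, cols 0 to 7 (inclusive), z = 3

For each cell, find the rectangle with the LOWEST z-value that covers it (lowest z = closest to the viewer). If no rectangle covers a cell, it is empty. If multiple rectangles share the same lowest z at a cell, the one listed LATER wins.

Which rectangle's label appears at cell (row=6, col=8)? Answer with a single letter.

Check cell (6,8):
  A: rows 1-7 cols 7-8 z=5 -> covers; best now A (z=5)
  B: rows 2-7 cols 3-10 z=1 -> covers; best now B (z=1)
  C: rows 7-8 cols 5-6 -> outside (row miss)
  D: rows 1-8 cols 1-7 -> outside (col miss)
  E: rows 0-1 cols 0-7 -> outside (row miss)
Winner: B at z=1

Answer: B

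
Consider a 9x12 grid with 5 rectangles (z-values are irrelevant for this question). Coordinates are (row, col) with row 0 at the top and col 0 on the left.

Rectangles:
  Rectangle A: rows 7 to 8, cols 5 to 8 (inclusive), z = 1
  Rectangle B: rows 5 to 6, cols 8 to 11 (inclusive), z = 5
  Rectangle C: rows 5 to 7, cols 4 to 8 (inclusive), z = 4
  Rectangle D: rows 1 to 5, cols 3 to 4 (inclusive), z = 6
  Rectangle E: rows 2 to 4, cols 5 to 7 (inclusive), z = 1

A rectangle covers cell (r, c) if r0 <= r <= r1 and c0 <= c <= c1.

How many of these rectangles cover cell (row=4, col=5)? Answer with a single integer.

Answer: 1

Derivation:
Check cell (4,5):
  A: rows 7-8 cols 5-8 -> outside (row miss)
  B: rows 5-6 cols 8-11 -> outside (row miss)
  C: rows 5-7 cols 4-8 -> outside (row miss)
  D: rows 1-5 cols 3-4 -> outside (col miss)
  E: rows 2-4 cols 5-7 -> covers
Count covering = 1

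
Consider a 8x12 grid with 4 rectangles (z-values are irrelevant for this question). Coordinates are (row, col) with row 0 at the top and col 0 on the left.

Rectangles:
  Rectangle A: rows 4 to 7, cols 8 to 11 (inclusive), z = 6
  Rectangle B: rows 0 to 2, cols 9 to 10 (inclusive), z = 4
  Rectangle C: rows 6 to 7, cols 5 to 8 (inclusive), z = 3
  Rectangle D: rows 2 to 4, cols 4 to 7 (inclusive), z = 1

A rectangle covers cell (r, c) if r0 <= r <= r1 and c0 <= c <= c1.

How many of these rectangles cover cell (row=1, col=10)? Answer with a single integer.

Check cell (1,10):
  A: rows 4-7 cols 8-11 -> outside (row miss)
  B: rows 0-2 cols 9-10 -> covers
  C: rows 6-7 cols 5-8 -> outside (row miss)
  D: rows 2-4 cols 4-7 -> outside (row miss)
Count covering = 1

Answer: 1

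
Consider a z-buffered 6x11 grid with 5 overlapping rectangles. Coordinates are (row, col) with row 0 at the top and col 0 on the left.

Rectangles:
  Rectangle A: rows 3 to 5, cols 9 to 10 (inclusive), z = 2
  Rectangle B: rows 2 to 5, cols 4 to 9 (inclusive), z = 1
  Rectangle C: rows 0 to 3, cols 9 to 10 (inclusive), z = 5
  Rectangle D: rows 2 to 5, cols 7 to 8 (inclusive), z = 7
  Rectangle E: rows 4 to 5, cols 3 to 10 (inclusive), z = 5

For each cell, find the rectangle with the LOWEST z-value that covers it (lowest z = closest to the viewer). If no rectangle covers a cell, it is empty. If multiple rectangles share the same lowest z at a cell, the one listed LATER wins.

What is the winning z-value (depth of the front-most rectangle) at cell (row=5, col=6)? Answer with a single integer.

Check cell (5,6):
  A: rows 3-5 cols 9-10 -> outside (col miss)
  B: rows 2-5 cols 4-9 z=1 -> covers; best now B (z=1)
  C: rows 0-3 cols 9-10 -> outside (row miss)
  D: rows 2-5 cols 7-8 -> outside (col miss)
  E: rows 4-5 cols 3-10 z=5 -> covers; best now B (z=1)
Winner: B at z=1

Answer: 1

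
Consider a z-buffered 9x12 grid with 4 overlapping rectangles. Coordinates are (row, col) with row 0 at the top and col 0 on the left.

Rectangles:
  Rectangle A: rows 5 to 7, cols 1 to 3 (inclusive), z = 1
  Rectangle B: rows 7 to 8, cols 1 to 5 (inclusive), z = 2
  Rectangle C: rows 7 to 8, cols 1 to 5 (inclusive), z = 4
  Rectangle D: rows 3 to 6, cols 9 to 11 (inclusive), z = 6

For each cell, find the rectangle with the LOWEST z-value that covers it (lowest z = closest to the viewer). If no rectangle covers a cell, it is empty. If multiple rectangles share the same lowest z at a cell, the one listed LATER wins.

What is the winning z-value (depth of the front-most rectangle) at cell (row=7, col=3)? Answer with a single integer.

Check cell (7,3):
  A: rows 5-7 cols 1-3 z=1 -> covers; best now A (z=1)
  B: rows 7-8 cols 1-5 z=2 -> covers; best now A (z=1)
  C: rows 7-8 cols 1-5 z=4 -> covers; best now A (z=1)
  D: rows 3-6 cols 9-11 -> outside (row miss)
Winner: A at z=1

Answer: 1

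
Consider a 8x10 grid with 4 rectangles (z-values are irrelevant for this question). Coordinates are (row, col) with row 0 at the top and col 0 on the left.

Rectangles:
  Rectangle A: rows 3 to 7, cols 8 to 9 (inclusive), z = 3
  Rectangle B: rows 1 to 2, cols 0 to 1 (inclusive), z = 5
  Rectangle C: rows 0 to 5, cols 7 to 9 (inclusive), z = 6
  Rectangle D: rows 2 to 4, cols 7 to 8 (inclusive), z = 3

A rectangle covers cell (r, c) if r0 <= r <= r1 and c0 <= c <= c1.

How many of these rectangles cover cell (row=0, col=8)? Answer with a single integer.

Answer: 1

Derivation:
Check cell (0,8):
  A: rows 3-7 cols 8-9 -> outside (row miss)
  B: rows 1-2 cols 0-1 -> outside (row miss)
  C: rows 0-5 cols 7-9 -> covers
  D: rows 2-4 cols 7-8 -> outside (row miss)
Count covering = 1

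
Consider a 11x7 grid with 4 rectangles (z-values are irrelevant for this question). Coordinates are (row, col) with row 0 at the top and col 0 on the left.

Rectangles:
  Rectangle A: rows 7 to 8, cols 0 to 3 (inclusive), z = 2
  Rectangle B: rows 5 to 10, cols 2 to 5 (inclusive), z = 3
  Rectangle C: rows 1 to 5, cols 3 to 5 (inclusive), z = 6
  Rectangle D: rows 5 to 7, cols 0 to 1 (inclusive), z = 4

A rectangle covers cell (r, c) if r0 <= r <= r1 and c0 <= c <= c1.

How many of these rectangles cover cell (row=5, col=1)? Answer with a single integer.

Check cell (5,1):
  A: rows 7-8 cols 0-3 -> outside (row miss)
  B: rows 5-10 cols 2-5 -> outside (col miss)
  C: rows 1-5 cols 3-5 -> outside (col miss)
  D: rows 5-7 cols 0-1 -> covers
Count covering = 1

Answer: 1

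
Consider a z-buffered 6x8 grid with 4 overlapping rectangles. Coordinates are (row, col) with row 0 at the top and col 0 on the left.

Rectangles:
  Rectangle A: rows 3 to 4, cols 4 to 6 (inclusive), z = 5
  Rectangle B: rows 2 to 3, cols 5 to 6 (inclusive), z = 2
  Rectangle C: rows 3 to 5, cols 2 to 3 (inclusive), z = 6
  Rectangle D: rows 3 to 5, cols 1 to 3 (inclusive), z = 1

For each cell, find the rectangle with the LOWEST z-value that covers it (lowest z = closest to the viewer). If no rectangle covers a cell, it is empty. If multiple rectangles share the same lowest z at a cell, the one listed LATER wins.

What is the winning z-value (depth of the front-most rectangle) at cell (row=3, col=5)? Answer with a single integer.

Check cell (3,5):
  A: rows 3-4 cols 4-6 z=5 -> covers; best now A (z=5)
  B: rows 2-3 cols 5-6 z=2 -> covers; best now B (z=2)
  C: rows 3-5 cols 2-3 -> outside (col miss)
  D: rows 3-5 cols 1-3 -> outside (col miss)
Winner: B at z=2

Answer: 2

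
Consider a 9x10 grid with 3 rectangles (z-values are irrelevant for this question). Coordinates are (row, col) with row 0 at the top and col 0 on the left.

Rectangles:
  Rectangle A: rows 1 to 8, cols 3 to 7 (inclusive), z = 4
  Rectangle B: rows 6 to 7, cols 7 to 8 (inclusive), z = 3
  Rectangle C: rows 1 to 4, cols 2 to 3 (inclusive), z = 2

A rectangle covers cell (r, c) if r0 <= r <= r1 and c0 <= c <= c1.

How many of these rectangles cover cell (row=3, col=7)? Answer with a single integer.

Answer: 1

Derivation:
Check cell (3,7):
  A: rows 1-8 cols 3-7 -> covers
  B: rows 6-7 cols 7-8 -> outside (row miss)
  C: rows 1-4 cols 2-3 -> outside (col miss)
Count covering = 1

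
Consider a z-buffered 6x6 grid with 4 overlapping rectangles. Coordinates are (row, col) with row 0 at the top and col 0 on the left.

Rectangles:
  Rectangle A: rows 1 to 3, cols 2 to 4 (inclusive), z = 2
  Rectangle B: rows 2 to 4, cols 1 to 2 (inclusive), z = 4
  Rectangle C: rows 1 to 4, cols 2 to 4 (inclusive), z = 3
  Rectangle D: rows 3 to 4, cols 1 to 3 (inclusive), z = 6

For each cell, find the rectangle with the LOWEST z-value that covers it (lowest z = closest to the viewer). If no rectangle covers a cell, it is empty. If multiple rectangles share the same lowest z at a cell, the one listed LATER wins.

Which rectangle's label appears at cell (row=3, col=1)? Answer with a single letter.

Answer: B

Derivation:
Check cell (3,1):
  A: rows 1-3 cols 2-4 -> outside (col miss)
  B: rows 2-4 cols 1-2 z=4 -> covers; best now B (z=4)
  C: rows 1-4 cols 2-4 -> outside (col miss)
  D: rows 3-4 cols 1-3 z=6 -> covers; best now B (z=4)
Winner: B at z=4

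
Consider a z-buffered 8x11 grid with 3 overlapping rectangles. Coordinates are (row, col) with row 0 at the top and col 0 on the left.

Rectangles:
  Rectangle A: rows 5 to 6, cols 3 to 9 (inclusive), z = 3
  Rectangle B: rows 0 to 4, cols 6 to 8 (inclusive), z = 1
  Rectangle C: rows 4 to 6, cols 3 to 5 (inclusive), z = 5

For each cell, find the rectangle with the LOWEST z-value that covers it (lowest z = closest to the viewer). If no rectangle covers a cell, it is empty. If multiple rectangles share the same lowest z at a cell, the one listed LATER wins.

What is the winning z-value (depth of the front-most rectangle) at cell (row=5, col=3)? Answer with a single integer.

Check cell (5,3):
  A: rows 5-6 cols 3-9 z=3 -> covers; best now A (z=3)
  B: rows 0-4 cols 6-8 -> outside (row miss)
  C: rows 4-6 cols 3-5 z=5 -> covers; best now A (z=3)
Winner: A at z=3

Answer: 3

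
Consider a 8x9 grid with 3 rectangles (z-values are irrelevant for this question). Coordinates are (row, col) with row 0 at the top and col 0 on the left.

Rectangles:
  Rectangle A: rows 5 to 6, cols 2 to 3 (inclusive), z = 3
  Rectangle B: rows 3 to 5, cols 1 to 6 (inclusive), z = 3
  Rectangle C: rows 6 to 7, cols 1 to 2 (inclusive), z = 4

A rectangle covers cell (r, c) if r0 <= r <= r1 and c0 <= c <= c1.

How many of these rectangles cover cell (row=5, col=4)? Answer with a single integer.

Check cell (5,4):
  A: rows 5-6 cols 2-3 -> outside (col miss)
  B: rows 3-5 cols 1-6 -> covers
  C: rows 6-7 cols 1-2 -> outside (row miss)
Count covering = 1

Answer: 1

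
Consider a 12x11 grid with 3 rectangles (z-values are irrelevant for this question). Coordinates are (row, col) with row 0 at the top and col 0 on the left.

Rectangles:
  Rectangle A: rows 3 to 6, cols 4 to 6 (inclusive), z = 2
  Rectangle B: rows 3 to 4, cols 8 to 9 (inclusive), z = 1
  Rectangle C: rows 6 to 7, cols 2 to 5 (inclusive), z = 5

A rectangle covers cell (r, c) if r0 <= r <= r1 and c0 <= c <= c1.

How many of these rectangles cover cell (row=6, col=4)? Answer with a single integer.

Check cell (6,4):
  A: rows 3-6 cols 4-6 -> covers
  B: rows 3-4 cols 8-9 -> outside (row miss)
  C: rows 6-7 cols 2-5 -> covers
Count covering = 2

Answer: 2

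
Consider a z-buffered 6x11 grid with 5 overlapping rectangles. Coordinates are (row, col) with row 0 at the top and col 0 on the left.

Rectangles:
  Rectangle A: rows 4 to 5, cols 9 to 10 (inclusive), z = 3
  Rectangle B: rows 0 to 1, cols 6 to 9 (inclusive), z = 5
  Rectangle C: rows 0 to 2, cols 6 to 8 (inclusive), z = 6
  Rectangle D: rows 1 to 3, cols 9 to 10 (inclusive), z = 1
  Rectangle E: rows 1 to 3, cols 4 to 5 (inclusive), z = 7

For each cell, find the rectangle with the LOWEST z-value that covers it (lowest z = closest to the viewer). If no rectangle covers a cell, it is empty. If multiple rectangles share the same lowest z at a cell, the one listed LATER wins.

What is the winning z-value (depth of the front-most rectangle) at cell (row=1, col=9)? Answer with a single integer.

Answer: 1

Derivation:
Check cell (1,9):
  A: rows 4-5 cols 9-10 -> outside (row miss)
  B: rows 0-1 cols 6-9 z=5 -> covers; best now B (z=5)
  C: rows 0-2 cols 6-8 -> outside (col miss)
  D: rows 1-3 cols 9-10 z=1 -> covers; best now D (z=1)
  E: rows 1-3 cols 4-5 -> outside (col miss)
Winner: D at z=1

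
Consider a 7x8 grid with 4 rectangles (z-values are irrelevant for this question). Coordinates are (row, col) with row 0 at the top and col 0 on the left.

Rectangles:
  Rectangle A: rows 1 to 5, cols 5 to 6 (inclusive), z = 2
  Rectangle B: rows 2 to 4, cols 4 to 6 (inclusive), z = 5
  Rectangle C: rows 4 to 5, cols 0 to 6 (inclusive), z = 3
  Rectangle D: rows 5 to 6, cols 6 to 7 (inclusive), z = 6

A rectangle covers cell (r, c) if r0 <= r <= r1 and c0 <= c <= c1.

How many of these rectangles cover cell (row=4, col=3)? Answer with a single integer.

Check cell (4,3):
  A: rows 1-5 cols 5-6 -> outside (col miss)
  B: rows 2-4 cols 4-6 -> outside (col miss)
  C: rows 4-5 cols 0-6 -> covers
  D: rows 5-6 cols 6-7 -> outside (row miss)
Count covering = 1

Answer: 1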